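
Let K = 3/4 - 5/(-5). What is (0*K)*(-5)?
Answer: 0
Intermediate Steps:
K = 7/4 (K = 3*(¼) - 5*(-⅕) = ¾ + 1 = 7/4 ≈ 1.7500)
(0*K)*(-5) = (0*(7/4))*(-5) = 0*(-5) = 0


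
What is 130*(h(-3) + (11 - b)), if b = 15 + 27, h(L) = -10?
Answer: -5330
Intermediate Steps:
b = 42
130*(h(-3) + (11 - b)) = 130*(-10 + (11 - 1*42)) = 130*(-10 + (11 - 42)) = 130*(-10 - 31) = 130*(-41) = -5330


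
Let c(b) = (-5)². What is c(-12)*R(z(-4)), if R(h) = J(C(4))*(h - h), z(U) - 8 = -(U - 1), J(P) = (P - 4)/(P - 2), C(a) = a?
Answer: 0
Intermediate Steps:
c(b) = 25
J(P) = (-4 + P)/(-2 + P)
z(U) = 9 - U (z(U) = 8 - (U - 1) = 8 - (-1 + U) = 8 + (1 - U) = 9 - U)
R(h) = 0 (R(h) = ((-4 + 4)/(-2 + 4))*(h - h) = (0/2)*0 = ((½)*0)*0 = 0*0 = 0)
c(-12)*R(z(-4)) = 25*0 = 0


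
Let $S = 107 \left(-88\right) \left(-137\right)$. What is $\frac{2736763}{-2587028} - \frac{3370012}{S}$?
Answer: $- \frac{1531089722529}{417155677972} \approx -3.6703$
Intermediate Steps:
$S = 1289992$ ($S = \left(-9416\right) \left(-137\right) = 1289992$)
$\frac{2736763}{-2587028} - \frac{3370012}{S} = \frac{2736763}{-2587028} - \frac{3370012}{1289992} = 2736763 \left(- \frac{1}{2587028}\right) - \frac{842503}{322498} = - \frac{2736763}{2587028} - \frac{842503}{322498} = - \frac{1531089722529}{417155677972}$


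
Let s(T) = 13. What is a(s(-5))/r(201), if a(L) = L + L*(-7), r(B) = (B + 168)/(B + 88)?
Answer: -7514/123 ≈ -61.089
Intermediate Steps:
r(B) = (168 + B)/(88 + B)
a(L) = -6*L (a(L) = L - 7*L = -6*L)
a(s(-5))/r(201) = (-6*13)/(((168 + 201)/(88 + 201))) = -78/(369/289) = -78/((1/289)*369) = -78/369/289 = -78*289/369 = -7514/123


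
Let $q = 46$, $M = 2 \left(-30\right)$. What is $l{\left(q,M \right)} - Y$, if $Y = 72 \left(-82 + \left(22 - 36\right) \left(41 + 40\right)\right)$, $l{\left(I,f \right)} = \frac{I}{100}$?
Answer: $\frac{4377623}{50} \approx 87553.0$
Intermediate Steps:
$M = -60$
$l{\left(I,f \right)} = \frac{I}{100}$ ($l{\left(I,f \right)} = I \frac{1}{100} = \frac{I}{100}$)
$Y = -87552$ ($Y = 72 \left(-82 - 1134\right) = 72 \left(-1216\right) = -87552$)
$l{\left(q,M \right)} - Y = \frac{1}{100} \cdot 46 - -87552 = \frac{23}{50} + 87552 = \frac{4377623}{50}$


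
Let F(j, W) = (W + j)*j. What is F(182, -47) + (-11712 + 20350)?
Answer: 33208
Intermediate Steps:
F(j, W) = j*(W + j)
F(182, -47) + (-11712 + 20350) = 182*(-47 + 182) + (-11712 + 20350) = 182*135 + 8638 = 24570 + 8638 = 33208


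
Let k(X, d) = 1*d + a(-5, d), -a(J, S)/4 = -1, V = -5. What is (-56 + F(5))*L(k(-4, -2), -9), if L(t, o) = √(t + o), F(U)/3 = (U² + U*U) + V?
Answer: 79*I*√7 ≈ 209.01*I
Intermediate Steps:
a(J, S) = 4 (a(J, S) = -4*(-1) = 4)
F(U) = -15 + 6*U² (F(U) = 3*((U² + U*U) - 5) = 3*((U² + U²) - 5) = 3*(2*U² - 5) = 3*(-5 + 2*U²) = -15 + 6*U²)
k(X, d) = 4 + d (k(X, d) = 1*d + 4 = d + 4 = 4 + d)
L(t, o) = √(o + t)
(-56 + F(5))*L(k(-4, -2), -9) = (-56 + (-15 + 6*5²))*√(-9 + (4 - 2)) = (-56 + (-15 + 6*25))*√(-9 + 2) = (-56 + (-15 + 150))*√(-7) = (-56 + 135)*(I*√7) = 79*(I*√7) = 79*I*√7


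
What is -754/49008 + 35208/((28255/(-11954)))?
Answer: -10313166741863/692360520 ≈ -14896.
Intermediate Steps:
-754/49008 + 35208/((28255/(-11954))) = -754*1/49008 + 35208/((28255*(-1/11954))) = -377/24504 + 35208/(-28255/11954) = -377/24504 + 35208*(-11954/28255) = -377/24504 - 420876432/28255 = -10313166741863/692360520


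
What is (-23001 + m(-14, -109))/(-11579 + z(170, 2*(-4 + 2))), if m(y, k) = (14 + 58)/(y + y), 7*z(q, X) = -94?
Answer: 53675/27049 ≈ 1.9844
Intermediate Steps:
z(q, X) = -94/7 (z(q, X) = (1/7)*(-94) = -94/7)
m(y, k) = 36/y (m(y, k) = 72/((2*y)) = 72*(1/(2*y)) = 36/y)
(-23001 + m(-14, -109))/(-11579 + z(170, 2*(-4 + 2))) = (-23001 + 36/(-14))/(-11579 - 94/7) = (-23001 + 36*(-1/14))/(-81147/7) = (-23001 - 18/7)*(-7/81147) = -161025/7*(-7/81147) = 53675/27049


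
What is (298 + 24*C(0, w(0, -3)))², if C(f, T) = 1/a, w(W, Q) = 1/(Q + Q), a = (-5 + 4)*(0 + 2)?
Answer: 81796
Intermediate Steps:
a = -2 (a = -1*2 = -2)
w(W, Q) = 1/(2*Q)
C(f, T) = -½ (C(f, T) = 1/(-2) = -½)
(298 + 24*C(0, w(0, -3)))² = (298 + 24*(-½))² = (298 - 12)² = 286² = 81796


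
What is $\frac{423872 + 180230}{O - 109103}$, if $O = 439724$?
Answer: $\frac{604102}{330621} \approx 1.8272$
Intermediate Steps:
$\frac{423872 + 180230}{O - 109103} = \frac{423872 + 180230}{439724 - 109103} = \frac{604102}{330621}$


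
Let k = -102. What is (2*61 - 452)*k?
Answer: 33660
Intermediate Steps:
(2*61 - 452)*k = (2*61 - 452)*(-102) = (122 - 452)*(-102) = -330*(-102) = 33660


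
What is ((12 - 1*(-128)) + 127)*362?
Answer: 96654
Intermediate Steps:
((12 - 1*(-128)) + 127)*362 = ((12 + 128) + 127)*362 = (140 + 127)*362 = 267*362 = 96654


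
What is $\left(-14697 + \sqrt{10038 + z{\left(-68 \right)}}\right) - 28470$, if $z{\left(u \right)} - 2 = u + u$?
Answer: $-43167 + 4 \sqrt{619} \approx -43068.0$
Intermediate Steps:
$z{\left(u \right)} = 2 + 2 u$ ($z{\left(u \right)} = 2 + \left(u + u\right) = 2 + 2 u$)
$\left(-14697 + \sqrt{10038 + z{\left(-68 \right)}}\right) - 28470 = \left(-14697 + \sqrt{10038 + \left(2 + 2 \left(-68\right)\right)}\right) - 28470 = \left(-14697 + \sqrt{10038 + \left(2 - 136\right)}\right) - 28470 = \left(-14697 + \sqrt{10038 - 134}\right) - 28470 = \left(-14697 + \sqrt{9904}\right) - 28470 = \left(-14697 + 4 \sqrt{619}\right) - 28470 = -43167 + 4 \sqrt{619}$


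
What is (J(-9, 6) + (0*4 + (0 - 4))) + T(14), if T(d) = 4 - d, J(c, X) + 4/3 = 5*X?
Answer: 44/3 ≈ 14.667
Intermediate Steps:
J(c, X) = -4/3 + 5*X
(J(-9, 6) + (0*4 + (0 - 4))) + T(14) = ((-4/3 + 5*6) + (0*4 + (0 - 4))) + (4 - 1*14) = ((-4/3 + 30) + (0 - 4)) + (4 - 14) = (86/3 - 4) - 10 = 74/3 - 10 = 44/3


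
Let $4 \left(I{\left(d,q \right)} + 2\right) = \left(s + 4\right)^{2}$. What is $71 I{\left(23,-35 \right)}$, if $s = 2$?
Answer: $497$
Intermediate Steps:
$I{\left(d,q \right)} = 7$ ($I{\left(d,q \right)} = -2 + \frac{\left(2 + 4\right)^{2}}{4} = -2 + \frac{6^{2}}{4} = -2 + \frac{1}{4} \cdot 36 = -2 + 9 = 7$)
$71 I{\left(23,-35 \right)} = 71 \cdot 7 = 497$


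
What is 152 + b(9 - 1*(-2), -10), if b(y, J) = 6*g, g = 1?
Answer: 158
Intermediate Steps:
b(y, J) = 6 (b(y, J) = 6*1 = 6)
152 + b(9 - 1*(-2), -10) = 152 + 6 = 158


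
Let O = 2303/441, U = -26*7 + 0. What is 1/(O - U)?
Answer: 9/1685 ≈ 0.0053412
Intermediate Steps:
U = -182 (U = -182 + 0 = -182)
O = 47/9 (O = 2303*(1/441) = 47/9 ≈ 5.2222)
1/(O - U) = 1/(47/9 - 1*(-182)) = 1/(47/9 + 182) = 1/(1685/9) = 9/1685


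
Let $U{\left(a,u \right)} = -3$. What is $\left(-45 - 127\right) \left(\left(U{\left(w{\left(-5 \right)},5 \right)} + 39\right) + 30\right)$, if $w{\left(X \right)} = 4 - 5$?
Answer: $-11352$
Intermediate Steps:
$w{\left(X \right)} = -1$ ($w{\left(X \right)} = 4 - 5 = -1$)
$\left(-45 - 127\right) \left(\left(U{\left(w{\left(-5 \right)},5 \right)} + 39\right) + 30\right) = \left(-45 - 127\right) \left(\left(-3 + 39\right) + 30\right) = - 172 \left(36 + 30\right) = \left(-172\right) 66 = -11352$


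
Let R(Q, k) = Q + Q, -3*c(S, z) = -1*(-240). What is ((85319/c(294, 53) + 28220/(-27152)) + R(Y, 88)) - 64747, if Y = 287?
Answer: -8857053923/135760 ≈ -65241.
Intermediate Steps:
c(S, z) = -80 (c(S, z) = -(-1)*(-240)/3 = -⅓*240 = -80)
R(Q, k) = 2*Q
((85319/c(294, 53) + 28220/(-27152)) + R(Y, 88)) - 64747 = ((85319/(-80) + 28220/(-27152)) + 2*287) - 64747 = ((85319*(-1/80) + 28220*(-1/27152)) + 574) - 64747 = ((-85319/80 - 7055/6788) + 574) - 64747 = (-144927443/135760 + 574) - 64747 = -67001203/135760 - 64747 = -8857053923/135760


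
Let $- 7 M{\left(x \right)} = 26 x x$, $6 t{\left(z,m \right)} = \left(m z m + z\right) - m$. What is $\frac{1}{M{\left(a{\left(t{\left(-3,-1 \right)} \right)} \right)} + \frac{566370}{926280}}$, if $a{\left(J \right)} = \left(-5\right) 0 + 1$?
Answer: $- \frac{2324}{7211} \approx -0.32229$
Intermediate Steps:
$t{\left(z,m \right)} = - \frac{m}{6} + \frac{z}{6} + \frac{z m^{2}}{6}$ ($t{\left(z,m \right)} = \frac{\left(m z m + z\right) - m}{6} = \frac{\left(z m^{2} + z\right) - m}{6} = \frac{\left(z + z m^{2}\right) - m}{6} = \frac{z - m + z m^{2}}{6} = - \frac{m}{6} + \frac{z}{6} + \frac{z m^{2}}{6}$)
$a{\left(J \right)} = 1$ ($a{\left(J \right)} = 0 + 1 = 1$)
$M{\left(x \right)} = - \frac{26 x^{2}}{7}$ ($M{\left(x \right)} = - \frac{26 x x}{7} = - \frac{26 x^{2}}{7}$)
$\frac{1}{M{\left(a{\left(t{\left(-3,-1 \right)} \right)} \right)} + \frac{566370}{926280}} = \frac{1}{- \frac{26 \cdot 1^{2}}{7} + \frac{566370}{926280}} = \frac{1}{\left(- \frac{26}{7}\right) 1 + 566370 \cdot \frac{1}{926280}} = \frac{1}{- \frac{26}{7} + \frac{203}{332}} = \frac{1}{- \frac{7211}{2324}} = - \frac{2324}{7211}$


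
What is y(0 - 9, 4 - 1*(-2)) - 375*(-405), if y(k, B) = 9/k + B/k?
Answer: 455620/3 ≈ 1.5187e+5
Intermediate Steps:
y(0 - 9, 4 - 1*(-2)) - 375*(-405) = (9 + (4 - 1*(-2)))/(0 - 9) - 375*(-405) = (9 + (4 + 2))/(-9) + 151875 = -(9 + 6)/9 + 151875 = -⅑*15 + 151875 = -5/3 + 151875 = 455620/3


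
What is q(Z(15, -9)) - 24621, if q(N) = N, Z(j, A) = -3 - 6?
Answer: -24630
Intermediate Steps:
Z(j, A) = -9
q(Z(15, -9)) - 24621 = -9 - 24621 = -24630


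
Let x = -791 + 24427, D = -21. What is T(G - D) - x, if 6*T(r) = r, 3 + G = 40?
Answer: -70879/3 ≈ -23626.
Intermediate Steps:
G = 37 (G = -3 + 40 = 37)
T(r) = r/6
x = 23636
T(G - D) - x = (37 - 1*(-21))/6 - 1*23636 = (37 + 21)/6 - 23636 = (1/6)*58 - 23636 = 29/3 - 23636 = -70879/3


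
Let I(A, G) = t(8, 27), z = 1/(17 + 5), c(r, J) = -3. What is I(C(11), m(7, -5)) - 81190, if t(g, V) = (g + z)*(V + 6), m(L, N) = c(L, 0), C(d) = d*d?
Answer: -161849/2 ≈ -80925.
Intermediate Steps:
C(d) = d²
z = 1/22 ≈ 0.045455
m(L, N) = -3
t(g, V) = (6 + V)*(1/22 + g) (t(g, V) = (g + 1/22)*(V + 6) = (1/22 + g)*(6 + V) = (6 + V)*(1/22 + g))
I(A, G) = 531/2 (I(A, G) = 3/11 + 6*8 + (1/22)*27 + 27*8 = 3/11 + 48 + 27/22 + 216 = 531/2)
I(C(11), m(7, -5)) - 81190 = 531/2 - 81190 = -161849/2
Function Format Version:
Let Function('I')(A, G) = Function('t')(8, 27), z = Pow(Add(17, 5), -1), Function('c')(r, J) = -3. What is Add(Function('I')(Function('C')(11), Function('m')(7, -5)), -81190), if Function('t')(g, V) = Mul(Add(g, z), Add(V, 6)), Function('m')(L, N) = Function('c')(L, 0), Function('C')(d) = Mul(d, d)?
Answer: Rational(-161849, 2) ≈ -80925.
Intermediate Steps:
Function('C')(d) = Pow(d, 2)
z = Rational(1, 22) (z = Pow(22, -1) = Rational(1, 22) ≈ 0.045455)
Function('m')(L, N) = -3
Function('t')(g, V) = Mul(Add(6, V), Add(Rational(1, 22), g)) (Function('t')(g, V) = Mul(Add(g, Rational(1, 22)), Add(V, 6)) = Mul(Add(Rational(1, 22), g), Add(6, V)) = Mul(Add(6, V), Add(Rational(1, 22), g)))
Function('I')(A, G) = Rational(531, 2) (Function('I')(A, G) = Add(Rational(3, 11), Mul(6, 8), Mul(Rational(1, 22), 27), Mul(27, 8)) = Add(Rational(3, 11), 48, Rational(27, 22), 216) = Rational(531, 2))
Add(Function('I')(Function('C')(11), Function('m')(7, -5)), -81190) = Add(Rational(531, 2), -81190) = Rational(-161849, 2)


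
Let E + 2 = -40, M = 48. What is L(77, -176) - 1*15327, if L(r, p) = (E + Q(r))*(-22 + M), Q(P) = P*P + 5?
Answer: 137865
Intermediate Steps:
Q(P) = 5 + P² (Q(P) = P² + 5 = 5 + P²)
E = -42 (E = -2 - 40 = -42)
L(r, p) = -962 + 26*r² (L(r, p) = (-42 + (5 + r²))*(-22 + 48) = (-37 + r²)*26 = -962 + 26*r²)
L(77, -176) - 1*15327 = (-962 + 26*77²) - 1*15327 = (-962 + 26*5929) - 15327 = (-962 + 154154) - 15327 = 153192 - 15327 = 137865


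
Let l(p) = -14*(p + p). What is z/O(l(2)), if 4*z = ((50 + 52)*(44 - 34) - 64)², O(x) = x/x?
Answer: 228484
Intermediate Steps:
l(p) = -28*p
O(x) = 1
z = 228484 (z = ((50 + 52)*(44 - 34) - 64)²/4 = (102*10 - 64)²/4 = (1020 - 64)²/4 = (¼)*956² = (¼)*913936 = 228484)
z/O(l(2)) = 228484/1 = 228484*1 = 228484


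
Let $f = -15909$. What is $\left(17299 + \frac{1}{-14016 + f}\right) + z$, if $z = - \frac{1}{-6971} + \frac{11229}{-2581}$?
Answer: $\frac{9311700747235024}{538415118675} \approx 17295.0$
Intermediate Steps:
$z = - \frac{78274778}{17992151}$ ($z = \left(-1\right) \left(- \frac{1}{6971}\right) + 11229 \left(- \frac{1}{2581}\right) = \frac{1}{6971} - \frac{11229}{2581} = - \frac{78274778}{17992151} \approx -4.3505$)
$\left(17299 + \frac{1}{-14016 + f}\right) + z = \left(17299 + \frac{1}{-14016 - 15909}\right) - \frac{78274778}{17992151} = \left(17299 + \frac{1}{-29925}\right) - \frac{78274778}{17992151} = \left(17299 - \frac{1}{29925}\right) - \frac{78274778}{17992151} = \frac{517672574}{29925} - \frac{78274778}{17992151} = \frac{9311700747235024}{538415118675}$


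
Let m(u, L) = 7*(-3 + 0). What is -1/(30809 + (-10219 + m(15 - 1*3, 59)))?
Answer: -1/20569 ≈ -4.8617e-5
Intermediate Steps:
m(u, L) = -21 (m(u, L) = 7*(-3) = -21)
-1/(30809 + (-10219 + m(15 - 1*3, 59))) = -1/(30809 + (-10219 - 21)) = -1/(30809 - 10240) = -1/20569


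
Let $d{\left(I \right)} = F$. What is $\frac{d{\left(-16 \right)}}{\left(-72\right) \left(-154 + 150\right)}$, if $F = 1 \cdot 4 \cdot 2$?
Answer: $\frac{1}{36} \approx 0.027778$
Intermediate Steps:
$F = 8$ ($F = 4 \cdot 2 = 8$)
$d{\left(I \right)} = 8$
$\frac{d{\left(-16 \right)}}{\left(-72\right) \left(-154 + 150\right)} = \frac{8}{\left(-72\right) \left(-154 + 150\right)} = \frac{8}{\left(-72\right) \left(-4\right)} = \frac{8}{288} = 8 \cdot \frac{1}{288} = \frac{1}{36}$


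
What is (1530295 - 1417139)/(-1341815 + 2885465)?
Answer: 56578/771825 ≈ 0.073304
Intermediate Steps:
(1530295 - 1417139)/(-1341815 + 2885465) = 113156/1543650 = 113156*(1/1543650) = 56578/771825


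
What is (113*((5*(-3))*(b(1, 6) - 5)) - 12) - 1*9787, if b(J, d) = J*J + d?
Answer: -13189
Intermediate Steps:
b(J, d) = d + J**2 (b(J, d) = J**2 + d = d + J**2)
(113*((5*(-3))*(b(1, 6) - 5)) - 12) - 1*9787 = (113*((5*(-3))*((6 + 1**2) - 5)) - 12) - 1*9787 = (113*(-15*((6 + 1) - 5)) - 12) - 9787 = (113*(-15*(7 - 5)) - 12) - 9787 = (113*(-15*2) - 12) - 9787 = (113*(-30) - 12) - 9787 = (-3390 - 12) - 9787 = -3402 - 9787 = -13189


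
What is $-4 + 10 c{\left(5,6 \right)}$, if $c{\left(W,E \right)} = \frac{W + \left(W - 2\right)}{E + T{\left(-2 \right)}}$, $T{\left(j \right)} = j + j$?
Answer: $36$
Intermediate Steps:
$T{\left(j \right)} = 2 j$
$c{\left(W,E \right)} = \frac{-2 + 2 W}{-4 + E}$ ($c{\left(W,E \right)} = \frac{W + \left(W - 2\right)}{E + 2 \left(-2\right)} = \frac{W + \left(W - 2\right)}{E - 4} = \frac{W + \left(-2 + W\right)}{-4 + E} = \frac{-2 + 2 W}{-4 + E}$)
$-4 + 10 c{\left(5,6 \right)} = -4 + 10 \frac{2 \left(-1 + 5\right)}{-4 + 6} = -4 + 10 \cdot 2 \cdot \frac{1}{2} \cdot 4 = -4 + 10 \cdot 4 = -4 + 40 = 36$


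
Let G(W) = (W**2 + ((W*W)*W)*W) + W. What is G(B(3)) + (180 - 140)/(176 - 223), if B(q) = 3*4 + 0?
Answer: 981884/47 ≈ 20891.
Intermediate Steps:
B(q) = 12 (B(q) = 12 + 0 = 12)
G(W) = W + W**2 + W**4 (G(W) = (W**2 + (W**2*W)*W) + W = (W**2 + W**3*W) + W = (W**2 + W**4) + W = W + W**2 + W**4)
G(B(3)) + (180 - 140)/(176 - 223) = 12*(1 + 12 + 12**3) + (180 - 140)/(176 - 223) = 12*(1 + 12 + 1728) + 40/(-47) = 12*1741 + 40*(-1/47) = 20892 - 40/47 = 981884/47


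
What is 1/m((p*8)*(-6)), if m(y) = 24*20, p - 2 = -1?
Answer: 1/480 ≈ 0.0020833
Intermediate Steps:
p = 1 (p = 2 - 1 = 1)
m(y) = 480
1/m((p*8)*(-6)) = 1/480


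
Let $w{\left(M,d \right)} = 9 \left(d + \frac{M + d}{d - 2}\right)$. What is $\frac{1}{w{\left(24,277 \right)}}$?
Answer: $\frac{275}{688284} \approx 0.00039954$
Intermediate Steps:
$w{\left(M,d \right)} = 9 d + \frac{9 \left(M + d\right)}{-2 + d}$ ($w{\left(M,d \right)} = 9 \left(d + \frac{M + d}{-2 + d}\right) = 9 d + \frac{9 \left(M + d\right)}{-2 + d}$)
$\frac{1}{w{\left(24,277 \right)}} = \frac{1}{9 \frac{1}{-2 + 277} \left(24 + 277^{2} - 277\right)} = \frac{1}{9 \cdot \frac{1}{275} \left(24 + 76729 - 277\right)} = \frac{1}{9 \cdot \frac{1}{275} \cdot 76476} = \frac{1}{\frac{688284}{275}} = \frac{275}{688284}$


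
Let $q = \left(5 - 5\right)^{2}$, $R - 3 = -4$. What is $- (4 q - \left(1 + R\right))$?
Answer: $0$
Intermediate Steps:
$R = -1$ ($R = 3 - 4 = -1$)
$q = 0$ ($q = 0^{2} = 0$)
$- (4 q - \left(1 + R\right)) = - (4 \cdot 0 - \left(1 - 1\right)) = - (0 - 0) = - (0 + 0) = \left(-1\right) 0 = 0$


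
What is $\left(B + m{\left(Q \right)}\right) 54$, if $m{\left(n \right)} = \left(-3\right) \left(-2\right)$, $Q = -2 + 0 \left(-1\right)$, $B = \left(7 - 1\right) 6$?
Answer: $2268$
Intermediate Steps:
$B = 36$ ($B = 6 \cdot 6 = 36$)
$Q = -2$ ($Q = -2 + 0 = -2$)
$m{\left(n \right)} = 6$
$\left(B + m{\left(Q \right)}\right) 54 = \left(36 + 6\right) 54 = 42 \cdot 54 = 2268$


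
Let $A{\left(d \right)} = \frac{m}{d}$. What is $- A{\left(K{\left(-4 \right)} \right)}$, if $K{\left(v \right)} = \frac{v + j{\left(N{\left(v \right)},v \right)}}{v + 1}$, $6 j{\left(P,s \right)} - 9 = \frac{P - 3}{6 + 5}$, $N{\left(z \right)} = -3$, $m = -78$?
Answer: $\frac{1716}{19} \approx 90.316$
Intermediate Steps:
$j{\left(P,s \right)} = \frac{16}{11} + \frac{P}{66}$ ($j{\left(P,s \right)} = \frac{3}{2} + \frac{\left(P - 3\right) \frac{1}{6 + 5}}{6} = \frac{3}{2} + \frac{\left(-3 + P\right) \frac{1}{11}}{6} = \frac{3}{2} + \frac{- \frac{3}{11} + \frac{P}{11}}{6} = \frac{3}{2} + \left(- \frac{1}{22} + \frac{P}{66}\right) = \frac{16}{11} + \frac{P}{66}$)
$K{\left(v \right)} = \frac{\frac{31}{22} + v}{1 + v}$ ($K{\left(v \right)} = \frac{v + \left(\frac{16}{11} + \frac{1}{66} \left(-3\right)\right)}{v + 1} = \frac{v + \left(\frac{16}{11} - \frac{1}{22}\right)}{1 + v} = \frac{v + \frac{31}{22}}{1 + v} = \frac{\frac{31}{22} + v}{1 + v}$)
$A{\left(d \right)} = - \frac{78}{d}$
$- A{\left(K{\left(-4 \right)} \right)} = - \frac{-78}{\frac{1}{1 - 4} \left(\frac{31}{22} - 4\right)} = - \frac{-78}{\frac{1}{-3} \left(- \frac{57}{22}\right)} = - \frac{-78}{\left(- \frac{1}{3}\right) \left(- \frac{57}{22}\right)} = - \frac{-78}{\frac{19}{22}} = - \frac{\left(-78\right) 22}{19} = \left(-1\right) \left(- \frac{1716}{19}\right) = \frac{1716}{19}$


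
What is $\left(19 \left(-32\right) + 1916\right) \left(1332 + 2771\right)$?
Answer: $5366724$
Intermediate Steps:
$\left(19 \left(-32\right) + 1916\right) \left(1332 + 2771\right) = \left(-608 + 1916\right) 4103 = 1308 \cdot 4103 = 5366724$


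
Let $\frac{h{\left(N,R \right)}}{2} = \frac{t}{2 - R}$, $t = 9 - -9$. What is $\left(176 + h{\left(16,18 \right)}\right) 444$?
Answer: $77145$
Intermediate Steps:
$t = 18$ ($t = 9 + 9 = 18$)
$h{\left(N,R \right)} = \frac{36}{2 - R}$ ($h{\left(N,R \right)} = 2 \frac{18}{2 - R} = \frac{36}{2 - R}$)
$\left(176 + h{\left(16,18 \right)}\right) 444 = \left(176 - \frac{36}{-2 + 18}\right) 444 = \left(176 - \frac{36}{16}\right) 444 = \left(176 - \frac{9}{4}\right) 444 = \frac{695}{4} \cdot 444 = 77145$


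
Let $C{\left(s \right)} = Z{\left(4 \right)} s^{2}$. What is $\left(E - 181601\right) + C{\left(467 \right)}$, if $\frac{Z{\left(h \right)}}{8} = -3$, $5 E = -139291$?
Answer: $- \frac{27217976}{5} \approx -5.4436 \cdot 10^{6}$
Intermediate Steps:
$E = - \frac{139291}{5}$ ($E = \frac{1}{5} \left(-139291\right) = - \frac{139291}{5} \approx -27858.0$)
$Z{\left(h \right)} = -24$ ($Z{\left(h \right)} = 8 \left(-3\right) = -24$)
$C{\left(s \right)} = - 24 s^{2}$
$\left(E - 181601\right) + C{\left(467 \right)} = \left(- \frac{139291}{5} - 181601\right) - 24 \cdot 467^{2} = - \frac{1047296}{5} - 5234136 = - \frac{27217976}{5}$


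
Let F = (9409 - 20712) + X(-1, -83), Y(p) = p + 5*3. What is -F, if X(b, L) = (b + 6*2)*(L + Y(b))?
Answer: 12062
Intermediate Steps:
Y(p) = 15 + p (Y(p) = p + 15 = 15 + p)
X(b, L) = (12 + b)*(15 + L + b) (X(b, L) = (b + 6*2)*(L + (15 + b)) = (b + 12)*(15 + L + b) = (12 + b)*(15 + L + b))
F = -12062 (F = (9409 - 20712) + (180 + (-1)**2 + 12*(-83) + 27*(-1) - 83*(-1)) = -11303 + (180 + 1 - 996 - 27 + 83) = -11303 - 759 = -12062)
-F = -1*(-12062) = 12062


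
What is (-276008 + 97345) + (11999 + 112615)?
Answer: -54049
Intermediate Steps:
(-276008 + 97345) + (11999 + 112615) = -178663 + 124614 = -54049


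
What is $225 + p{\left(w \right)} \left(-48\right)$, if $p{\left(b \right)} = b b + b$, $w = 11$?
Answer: $-6111$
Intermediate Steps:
$p{\left(b \right)} = b + b^{2}$ ($p{\left(b \right)} = b^{2} + b = b + b^{2}$)
$225 + p{\left(w \right)} \left(-48\right) = 225 + 11 \left(1 + 11\right) \left(-48\right) = 225 + 11 \cdot 12 \left(-48\right) = 225 + 132 \left(-48\right) = 225 - 6336 = -6111$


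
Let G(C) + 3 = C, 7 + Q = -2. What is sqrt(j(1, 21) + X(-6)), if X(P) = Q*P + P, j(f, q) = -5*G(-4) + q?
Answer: 2*sqrt(26) ≈ 10.198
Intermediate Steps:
Q = -9 (Q = -7 - 2 = -9)
G(C) = -3 + C
j(f, q) = 35 + q (j(f, q) = -5*(-3 - 4) + q = -5*(-7) + q = 35 + q)
X(P) = -8*P (X(P) = -9*P + P = -8*P)
sqrt(j(1, 21) + X(-6)) = sqrt((35 + 21) - 8*(-6)) = sqrt(56 + 48) = sqrt(104) = 2*sqrt(26)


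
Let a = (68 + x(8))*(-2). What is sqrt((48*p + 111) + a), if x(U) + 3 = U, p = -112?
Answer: I*sqrt(5411) ≈ 73.559*I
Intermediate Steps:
x(U) = -3 + U
a = -146 (a = (68 + (-3 + 8))*(-2) = (68 + 5)*(-2) = 73*(-2) = -146)
sqrt((48*p + 111) + a) = sqrt((48*(-112) + 111) - 146) = sqrt((-5376 + 111) - 146) = sqrt(-5265 - 146) = sqrt(-5411) = I*sqrt(5411)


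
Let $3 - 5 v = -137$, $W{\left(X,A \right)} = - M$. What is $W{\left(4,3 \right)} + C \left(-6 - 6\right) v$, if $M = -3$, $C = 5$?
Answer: $-1677$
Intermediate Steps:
$W{\left(X,A \right)} = 3$ ($W{\left(X,A \right)} = \left(-1\right) \left(-3\right) = 3$)
$v = 28$ ($v = \frac{3}{5} - - \frac{137}{5} = \frac{3}{5} + \frac{137}{5} = 28$)
$W{\left(4,3 \right)} + C \left(-6 - 6\right) v = 3 + 5 \left(-6 - 6\right) 28 = 3 + 5 \left(-12\right) 28 = 3 - 1680 = -1677$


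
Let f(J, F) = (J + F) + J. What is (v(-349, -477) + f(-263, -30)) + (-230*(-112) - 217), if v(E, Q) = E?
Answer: 24638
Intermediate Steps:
f(J, F) = F + 2*J (f(J, F) = (F + J) + J = F + 2*J)
(v(-349, -477) + f(-263, -30)) + (-230*(-112) - 217) = (-349 + (-30 + 2*(-263))) + (-230*(-112) - 217) = (-349 + (-30 - 526)) + (25760 - 217) = (-349 - 556) + 25543 = -905 + 25543 = 24638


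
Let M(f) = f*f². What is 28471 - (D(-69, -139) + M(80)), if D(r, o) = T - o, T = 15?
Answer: -483683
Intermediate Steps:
D(r, o) = 15 - o
M(f) = f³
28471 - (D(-69, -139) + M(80)) = 28471 - ((15 - 1*(-139)) + 80³) = 28471 - ((15 + 139) + 512000) = 28471 - (154 + 512000) = 28471 - 1*512154 = 28471 - 512154 = -483683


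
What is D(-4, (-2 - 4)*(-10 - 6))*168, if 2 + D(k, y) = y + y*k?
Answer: -48720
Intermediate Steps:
D(k, y) = -2 + y + k*y (D(k, y) = -2 + (y + y*k) = -2 + (y + k*y) = -2 + y + k*y)
D(-4, (-2 - 4)*(-10 - 6))*168 = (-2 + (-2 - 4)*(-10 - 6) - 4*(-2 - 4)*(-10 - 6))*168 = (-2 - 6*(-16) - (-24)*(-16))*168 = (-2 + 96 - 4*96)*168 = (-2 + 96 - 384)*168 = -290*168 = -48720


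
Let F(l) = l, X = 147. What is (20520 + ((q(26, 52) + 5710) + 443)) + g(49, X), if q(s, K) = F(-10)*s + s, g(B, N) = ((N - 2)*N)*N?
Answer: 3159744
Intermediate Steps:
g(B, N) = N**2*(-2 + N) (g(B, N) = ((-2 + N)*N)*N = (N*(-2 + N))*N = N**2*(-2 + N))
q(s, K) = -9*s (q(s, K) = -10*s + s = -9*s)
(20520 + ((q(26, 52) + 5710) + 443)) + g(49, X) = (20520 + ((-9*26 + 5710) + 443)) + 147**2*(-2 + 147) = (20520 + ((-234 + 5710) + 443)) + 21609*145 = (20520 + (5476 + 443)) + 3133305 = (20520 + 5919) + 3133305 = 26439 + 3133305 = 3159744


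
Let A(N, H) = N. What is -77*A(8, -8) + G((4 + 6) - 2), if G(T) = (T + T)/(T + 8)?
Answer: -615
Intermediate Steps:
G(T) = 2*T/(8 + T) (G(T) = (2*T)/(8 + T) = 2*T/(8 + T))
-77*A(8, -8) + G((4 + 6) - 2) = -77*8 + 2*((4 + 6) - 2)/(8 + ((4 + 6) - 2)) = -616 + 2*(10 - 2)/(8 + (10 - 2)) = -616 + 2*8/(8 + 8) = -616 + 2*8/16 = -616 + 2*8*(1/16) = -616 + 1 = -615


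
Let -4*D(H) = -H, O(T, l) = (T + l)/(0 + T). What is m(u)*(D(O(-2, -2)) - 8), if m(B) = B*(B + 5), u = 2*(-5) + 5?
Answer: 0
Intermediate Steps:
O(T, l) = (T + l)/T
D(H) = H/4 (D(H) = -(-1)*H/4 = H/4)
u = -5 (u = -10 + 5 = -5)
m(B) = B*(5 + B)
m(u)*(D(O(-2, -2)) - 8) = (-5*(5 - 5))*(((-2 - 2)/(-2))/4 - 8) = (-5*0)*((-½*(-4))/4 - 8) = 0*((¼)*2 - 8) = 0*(½ - 8) = 0*(-15/2) = 0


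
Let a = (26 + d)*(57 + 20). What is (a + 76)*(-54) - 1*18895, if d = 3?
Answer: -143581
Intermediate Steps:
a = 2233 (a = (26 + 3)*(57 + 20) = 29*77 = 2233)
(a + 76)*(-54) - 1*18895 = (2233 + 76)*(-54) - 1*18895 = 2309*(-54) - 18895 = -124686 - 18895 = -143581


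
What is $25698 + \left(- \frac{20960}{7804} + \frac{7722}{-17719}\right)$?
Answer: $\frac{68328154660}{2659213} \approx 25695.0$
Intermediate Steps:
$25698 + \left(- \frac{20960}{7804} + \frac{7722}{-17719}\right) = 25698 + \left(\left(-20960\right) \frac{1}{7804} + 7722 \left(- \frac{1}{17719}\right)\right) = 25698 - \frac{8301014}{2659213} = \frac{68328154660}{2659213}$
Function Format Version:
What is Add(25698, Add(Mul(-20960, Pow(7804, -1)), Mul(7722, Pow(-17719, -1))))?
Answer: Rational(68328154660, 2659213) ≈ 25695.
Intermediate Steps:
Add(25698, Add(Mul(-20960, Pow(7804, -1)), Mul(7722, Pow(-17719, -1)))) = Add(25698, Add(Mul(-20960, Rational(1, 7804)), Mul(7722, Rational(-1, 17719)))) = Add(25698, Add(Rational(-5240, 1951), Rational(-594, 1363))) = Add(25698, Rational(-8301014, 2659213)) = Rational(68328154660, 2659213)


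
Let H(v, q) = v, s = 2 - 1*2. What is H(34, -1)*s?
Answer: 0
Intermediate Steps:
s = 0 (s = 2 - 2 = 0)
H(34, -1)*s = 34*0 = 0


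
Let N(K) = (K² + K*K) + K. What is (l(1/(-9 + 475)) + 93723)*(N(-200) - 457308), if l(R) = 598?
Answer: -35606932068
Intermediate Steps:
N(K) = K + 2*K² (N(K) = (K² + K²) + K = 2*K² + K = K + 2*K²)
(l(1/(-9 + 475)) + 93723)*(N(-200) - 457308) = (598 + 93723)*(-200*(1 + 2*(-200)) - 457308) = 94321*(-200*(1 - 400) - 457308) = 94321*(-200*(-399) - 457308) = 94321*(79800 - 457308) = 94321*(-377508) = -35606932068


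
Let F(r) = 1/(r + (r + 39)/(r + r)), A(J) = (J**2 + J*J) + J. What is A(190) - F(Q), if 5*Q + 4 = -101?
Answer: 10858507/150 ≈ 72390.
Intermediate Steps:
A(J) = J + 2*J**2 (A(J) = (J**2 + J**2) + J = 2*J**2 + J = J + 2*J**2)
Q = -21 (Q = -4/5 + (1/5)*(-101) = -4/5 - 101/5 = -21)
F(r) = 1/(r + (39 + r)/(2*r)) (F(r) = 1/(r + (39 + r)/((2*r))) = 1/(r + (39 + r)*(1/(2*r))) = 1/(r + (39 + r)/(2*r)))
A(190) - F(Q) = 190*(1 + 2*190) - 2*(-21)/(39 - 21 + 2*(-21)**2) = 190*(1 + 380) - 2*(-21)/(39 - 21 + 2*441) = 190*381 - 2*(-21)/(39 - 21 + 882) = 72390 - 2*(-21)/900 = 72390 - 1*(-7/150) = 72390 + 7/150 = 10858507/150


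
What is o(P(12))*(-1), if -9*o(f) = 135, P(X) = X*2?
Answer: 15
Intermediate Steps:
P(X) = 2*X
o(f) = -15 (o(f) = -⅑*135 = -15)
o(P(12))*(-1) = -15*(-1) = 15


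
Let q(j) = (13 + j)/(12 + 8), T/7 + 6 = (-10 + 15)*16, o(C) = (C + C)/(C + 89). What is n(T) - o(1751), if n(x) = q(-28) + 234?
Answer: 212839/920 ≈ 231.35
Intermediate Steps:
o(C) = 2*C/(89 + C) (o(C) = (2*C)/(89 + C) = 2*C/(89 + C))
T = 518 (T = -42 + 7*((-10 + 15)*16) = -42 + 7*(5*16) = -42 + 7*80 = -42 + 560 = 518)
q(j) = 13/20 + j/20 (q(j) = (13 + j)/20 = (13 + j)*(1/20) = 13/20 + j/20)
n(x) = 933/4 (n(x) = (13/20 + (1/20)*(-28)) + 234 = (13/20 - 7/5) + 234 = -¾ + 234 = 933/4)
n(T) - o(1751) = 933/4 - 2*1751/(89 + 1751) = 933/4 - 2*1751/1840 = 933/4 - 1*1751/920 = 933/4 - 1751/920 = 212839/920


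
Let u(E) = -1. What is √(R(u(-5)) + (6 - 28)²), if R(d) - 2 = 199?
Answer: √685 ≈ 26.173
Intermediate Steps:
R(d) = 201 (R(d) = 2 + 199 = 201)
√(R(u(-5)) + (6 - 28)²) = √(201 + (6 - 28)²) = √(201 + (-22)²) = √(201 + 484) = √685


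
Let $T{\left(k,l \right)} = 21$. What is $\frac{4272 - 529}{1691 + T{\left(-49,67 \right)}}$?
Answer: $\frac{3743}{1712} \approx 2.1863$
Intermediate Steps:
$\frac{4272 - 529}{1691 + T{\left(-49,67 \right)}} = \frac{4272 - 529}{1691 + 21} = \frac{3743}{1712}$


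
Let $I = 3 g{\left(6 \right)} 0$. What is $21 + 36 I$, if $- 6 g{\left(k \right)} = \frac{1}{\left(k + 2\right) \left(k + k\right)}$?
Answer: $21$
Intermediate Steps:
$g{\left(k \right)} = - \frac{1}{12 k \left(2 + k\right)}$ ($g{\left(k \right)} = - \frac{1}{6 \left(k + 2\right) \left(k + k\right)} = - \frac{1}{6 \left(2 + k\right) 2 k} = - \frac{1}{6 \cdot 2 k \left(2 + k\right)} = - \frac{\frac{1}{2} \frac{1}{k} \frac{1}{2 + k}}{6} = - \frac{1}{12 k \left(2 + k\right)}$)
$I = 0$ ($I = 3 \left(- \frac{1}{12 \cdot 6 \left(2 + 6\right)}\right) 0 = 3 \left(\left(- \frac{1}{12}\right) \frac{1}{6} \cdot \frac{1}{8}\right) 0 = 3 \left(- \frac{1}{576}\right) 0 = \left(- \frac{1}{192}\right) 0 = 0$)
$21 + 36 I = 21 + 36 \cdot 0 = 21 + 0 = 21$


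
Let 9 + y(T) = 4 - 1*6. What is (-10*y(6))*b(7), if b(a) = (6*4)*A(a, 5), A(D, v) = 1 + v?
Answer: 15840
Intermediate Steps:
y(T) = -11 (y(T) = -9 + (4 - 1*6) = -9 + (4 - 6) = -9 - 2 = -11)
b(a) = 144 (b(a) = (6*4)*(1 + 5) = 24*6 = 144)
(-10*y(6))*b(7) = -10*(-11)*144 = 110*144 = 15840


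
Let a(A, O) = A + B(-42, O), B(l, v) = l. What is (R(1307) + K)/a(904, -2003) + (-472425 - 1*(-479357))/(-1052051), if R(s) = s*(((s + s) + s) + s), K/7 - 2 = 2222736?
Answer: 11778845224439/453433981 ≈ 25977.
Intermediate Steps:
a(A, O) = -42 + A (a(A, O) = A - 42 = -42 + A)
K = 15559166 (K = 14 + 7*2222736 = 14 + 15559152 = 15559166)
R(s) = 4*s**2 (R(s) = s*((2*s + s) + s) = s*(3*s + s) = s*(4*s) = 4*s**2)
(R(1307) + K)/a(904, -2003) + (-472425 - 1*(-479357))/(-1052051) = (4*1307**2 + 15559166)/(-42 + 904) + (-472425 - 1*(-479357))/(-1052051) = (4*1708249 + 15559166)/862 + (-472425 + 479357)*(-1/1052051) = (6832996 + 15559166)*(1/862) + 6932*(-1/1052051) = 22392162*(1/862) - 6932/1052051 = 11196081/431 - 6932/1052051 = 11778845224439/453433981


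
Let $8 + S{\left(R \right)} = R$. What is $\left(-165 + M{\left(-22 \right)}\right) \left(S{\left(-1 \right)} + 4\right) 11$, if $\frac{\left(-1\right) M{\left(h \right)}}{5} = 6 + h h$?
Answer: $143825$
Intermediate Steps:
$S{\left(R \right)} = -8 + R$
$M{\left(h \right)} = -30 - 5 h^{2}$ ($M{\left(h \right)} = - 5 \left(6 + h h\right) = - 5 \left(6 + h^{2}\right) = -30 - 5 h^{2}$)
$\left(-165 + M{\left(-22 \right)}\right) \left(S{\left(-1 \right)} + 4\right) 11 = \left(-165 - \left(30 + 5 \left(-22\right)^{2}\right)\right) \left(\left(-8 - 1\right) + 4\right) 11 = \left(-165 - 2450\right) \left(-9 + 4\right) 11 = \left(-165 - 2450\right) \left(\left(-5\right) 11\right) = \left(-165 - 2450\right) \left(-55\right) = \left(-2615\right) \left(-55\right) = 143825$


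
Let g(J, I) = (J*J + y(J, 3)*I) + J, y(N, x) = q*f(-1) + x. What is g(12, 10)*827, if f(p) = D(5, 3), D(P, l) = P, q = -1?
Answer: 112472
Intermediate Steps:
f(p) = 5
y(N, x) = -5 + x (y(N, x) = -1*5 + x = -5 + x)
g(J, I) = J + J**2 - 2*I (g(J, I) = (J*J + (-5 + 3)*I) + J = (J**2 - 2*I) + J = J + J**2 - 2*I)
g(12, 10)*827 = (12 + 12**2 - 2*10)*827 = (12 + 144 - 20)*827 = 136*827 = 112472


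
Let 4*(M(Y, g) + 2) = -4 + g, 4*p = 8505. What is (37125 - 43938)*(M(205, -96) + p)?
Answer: -57208761/4 ≈ -1.4302e+7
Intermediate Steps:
p = 8505/4 (p = (1/4)*8505 = 8505/4 ≈ 2126.3)
M(Y, g) = -3 + g/4 (M(Y, g) = -2 + (-4 + g)/4 = -2 + (-1 + g/4) = -3 + g/4)
(37125 - 43938)*(M(205, -96) + p) = (37125 - 43938)*((-3 + (1/4)*(-96)) + 8505/4) = -6813*((-3 - 24) + 8505/4) = -6813*(-27 + 8505/4) = -6813*8397/4 = -57208761/4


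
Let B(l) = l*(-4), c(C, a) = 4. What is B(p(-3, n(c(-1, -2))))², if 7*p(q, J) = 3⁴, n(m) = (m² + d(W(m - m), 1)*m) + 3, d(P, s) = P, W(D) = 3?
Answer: 104976/49 ≈ 2142.4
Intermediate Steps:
n(m) = 3 + m² + 3*m (n(m) = (m² + 3*m) + 3 = 3 + m² + 3*m)
p(q, J) = 81/7 (p(q, J) = (⅐)*3⁴ = (⅐)*81 = 81/7)
B(l) = -4*l
B(p(-3, n(c(-1, -2))))² = (-4*81/7)² = (-324/7)² = 104976/49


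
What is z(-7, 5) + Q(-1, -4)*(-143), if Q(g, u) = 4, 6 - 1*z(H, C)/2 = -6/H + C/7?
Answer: -3942/7 ≈ -563.14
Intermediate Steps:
z(H, C) = 12 + 12/H - 2*C/7 (z(H, C) = 12 - 2*(-6/H + C/7) = 12 + (12/H - 2*C/7) = 12 + 12/H - 2*C/7)
z(-7, 5) + Q(-1, -4)*(-143) = (12 + 12/(-7) - 2/7*5) + 4*(-143) = (12 + 12*(-⅐) - 10/7) - 572 = (12 - 12/7 - 10/7) - 572 = 62/7 - 572 = -3942/7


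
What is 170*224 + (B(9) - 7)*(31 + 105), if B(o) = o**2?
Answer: 48144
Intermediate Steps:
170*224 + (B(9) - 7)*(31 + 105) = 170*224 + (9**2 - 7)*(31 + 105) = 38080 + (81 - 7)*136 = 38080 + 74*136 = 38080 + 10064 = 48144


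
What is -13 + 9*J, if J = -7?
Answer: -76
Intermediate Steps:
-13 + 9*J = -13 + 9*(-7) = -13 - 63 = -76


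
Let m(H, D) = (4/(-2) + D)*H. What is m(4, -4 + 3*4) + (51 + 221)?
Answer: 296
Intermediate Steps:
m(H, D) = H*(-2 + D) (m(H, D) = (4*(-½) + D)*H = (-2 + D)*H = H*(-2 + D))
m(4, -4 + 3*4) + (51 + 221) = 4*(-2 + (-4 + 3*4)) + (51 + 221) = 4*(-2 + (-4 + 12)) + 272 = 4*(-2 + 8) + 272 = 4*6 + 272 = 24 + 272 = 296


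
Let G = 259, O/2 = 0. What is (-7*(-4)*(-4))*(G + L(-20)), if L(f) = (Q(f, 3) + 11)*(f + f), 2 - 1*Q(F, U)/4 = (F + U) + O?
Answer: 360752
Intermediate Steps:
O = 0 (O = 2*0 = 0)
Q(F, U) = 8 - 4*F - 4*U (Q(F, U) = 8 - 4*((F + U) + 0) = 8 - 4*(F + U) = 8 + (-4*F - 4*U) = 8 - 4*F - 4*U)
L(f) = 2*f*(7 - 4*f) (L(f) = ((8 - 4*f - 4*3) + 11)*(f + f) = ((8 - 4*f - 12) + 11)*(2*f) = ((-4 - 4*f) + 11)*(2*f) = (7 - 4*f)*(2*f) = 2*f*(7 - 4*f))
(-7*(-4)*(-4))*(G + L(-20)) = (-7*(-4)*(-4))*(259 + 2*(-20)*(7 - 4*(-20))) = (28*(-4))*(259 + 2*(-20)*(7 + 80)) = -112*(259 + 2*(-20)*87) = -112*(259 - 3480) = -112*(-3221) = 360752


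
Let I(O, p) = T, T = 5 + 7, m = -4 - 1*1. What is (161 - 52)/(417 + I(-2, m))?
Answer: 109/429 ≈ 0.25408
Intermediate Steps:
m = -5 (m = -4 - 1 = -5)
T = 12
I(O, p) = 12
(161 - 52)/(417 + I(-2, m)) = (161 - 52)/(417 + 12) = 109/429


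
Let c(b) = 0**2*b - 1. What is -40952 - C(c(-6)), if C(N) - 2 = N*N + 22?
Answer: -40977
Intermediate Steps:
c(b) = -1 (c(b) = 0*b - 1 = 0 - 1 = -1)
C(N) = 24 + N**2 (C(N) = 2 + (N*N + 22) = 2 + (N**2 + 22) = 2 + (22 + N**2) = 24 + N**2)
-40952 - C(c(-6)) = -40952 - (24 + (-1)**2) = -40952 - (24 + 1) = -40952 - 1*25 = -40952 - 25 = -40977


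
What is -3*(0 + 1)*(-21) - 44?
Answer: 19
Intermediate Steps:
-3*(0 + 1)*(-21) - 44 = -3*1*(-21) - 44 = -3*(-21) - 44 = 63 - 44 = 19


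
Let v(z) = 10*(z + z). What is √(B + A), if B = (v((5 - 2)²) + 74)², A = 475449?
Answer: √539965 ≈ 734.82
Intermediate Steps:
v(z) = 20*z (v(z) = 10*(2*z) = 20*z)
B = 64516 (B = (20*(5 - 2)² + 74)² = (20*3² + 74)² = (20*9 + 74)² = (180 + 74)² = 254² = 64516)
√(B + A) = √(64516 + 475449) = √539965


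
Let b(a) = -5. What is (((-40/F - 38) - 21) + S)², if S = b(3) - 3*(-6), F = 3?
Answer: 31684/9 ≈ 3520.4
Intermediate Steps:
S = 13 (S = -5 - 3*(-6) = -5 + 18 = 13)
(((-40/F - 38) - 21) + S)² = (((-40/3 - 38) - 21) + 13)² = ((-154/3 - 21) + 13)² = (-217/3 + 13)² = (-178/3)² = 31684/9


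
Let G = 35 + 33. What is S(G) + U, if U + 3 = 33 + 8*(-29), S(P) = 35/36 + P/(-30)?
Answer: -36593/180 ≈ -203.29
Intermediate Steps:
G = 68
S(P) = 35/36 - P/30 (S(P) = 35*(1/36) + P*(-1/30) = 35/36 - P/30)
U = -202 (U = -3 + (33 + 8*(-29)) = -3 + (33 - 232) = -3 - 199 = -202)
S(G) + U = (35/36 - 1/30*68) - 202 = (35/36 - 34/15) - 202 = -233/180 - 202 = -36593/180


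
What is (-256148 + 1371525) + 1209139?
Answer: 2324516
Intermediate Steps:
(-256148 + 1371525) + 1209139 = 1115377 + 1209139 = 2324516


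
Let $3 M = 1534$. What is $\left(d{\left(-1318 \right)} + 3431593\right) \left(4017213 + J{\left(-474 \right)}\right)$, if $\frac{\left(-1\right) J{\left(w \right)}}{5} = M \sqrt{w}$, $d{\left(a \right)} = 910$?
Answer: $13789095674139 - \frac{26327298010 i \sqrt{474}}{3} \approx 1.3789 \cdot 10^{13} - 1.9106 \cdot 10^{11} i$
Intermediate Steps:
$M = \frac{1534}{3}$ ($M = \frac{1}{3} \cdot 1534 = \frac{1534}{3} \approx 511.33$)
$J{\left(w \right)} = - \frac{7670 \sqrt{w}}{3}$ ($J{\left(w \right)} = - 5 \frac{1534 \sqrt{w}}{3} = - \frac{7670 \sqrt{w}}{3}$)
$\left(d{\left(-1318 \right)} + 3431593\right) \left(4017213 + J{\left(-474 \right)}\right) = \left(910 + 3431593\right) \left(4017213 - \frac{7670 \sqrt{-474}}{3}\right) = 3432503 \left(4017213 - \frac{7670 i \sqrt{474}}{3}\right) = 13789095674139 - \frac{26327298010 i \sqrt{474}}{3}$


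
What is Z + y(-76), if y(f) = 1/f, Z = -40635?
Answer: -3088261/76 ≈ -40635.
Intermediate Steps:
Z + y(-76) = -40635 + 1/(-76) = -40635 - 1/76 = -3088261/76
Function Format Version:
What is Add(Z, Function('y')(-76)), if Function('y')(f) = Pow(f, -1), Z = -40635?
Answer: Rational(-3088261, 76) ≈ -40635.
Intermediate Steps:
Add(Z, Function('y')(-76)) = Add(-40635, Pow(-76, -1)) = Add(-40635, Rational(-1, 76)) = Rational(-3088261, 76)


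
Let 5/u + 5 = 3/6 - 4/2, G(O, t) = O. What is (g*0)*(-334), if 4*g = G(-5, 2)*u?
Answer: 0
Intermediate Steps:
u = -10/13 (u = 5/(-5 + (3/6 - 4/2)) = 5/(-5 + (3*(⅙) - 4*½)) = 5/(-5 + (½ - 2)) = 5/(-5 - 3/2) = 5/(-13/2) = 5*(-2/13) = -10/13 ≈ -0.76923)
g = 25/26 (g = (-5*(-10/13))/4 = (¼)*(50/13) = 25/26 ≈ 0.96154)
(g*0)*(-334) = ((25/26)*0)*(-334) = 0*(-334) = 0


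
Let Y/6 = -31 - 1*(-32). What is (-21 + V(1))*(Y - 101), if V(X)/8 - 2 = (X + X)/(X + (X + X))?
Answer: -95/3 ≈ -31.667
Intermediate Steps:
V(X) = 64/3 (V(X) = 16 + 8*((X + X)/(X + (X + X))) = 16 + 8*((2*X)/(X + 2*X)) = 16 + 8*((2*X)/((3*X))) = 16 + 8*((2*X)*(1/(3*X))) = 16 + 8*(⅔) = 16 + 16/3 = 64/3)
Y = 6 (Y = 6*(-31 - 1*(-32)) = 6*(-31 + 32) = 6*1 = 6)
(-21 + V(1))*(Y - 101) = (-21 + 64/3)*(6 - 101) = (⅓)*(-95) = -95/3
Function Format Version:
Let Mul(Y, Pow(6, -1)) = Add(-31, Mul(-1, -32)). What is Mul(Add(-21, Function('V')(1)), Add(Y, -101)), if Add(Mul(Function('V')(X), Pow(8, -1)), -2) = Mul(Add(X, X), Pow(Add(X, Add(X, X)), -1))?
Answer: Rational(-95, 3) ≈ -31.667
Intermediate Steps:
Function('V')(X) = Rational(64, 3) (Function('V')(X) = Add(16, Mul(8, Mul(Add(X, X), Pow(Add(X, Add(X, X)), -1)))) = Add(16, Mul(8, Mul(Mul(2, X), Pow(Add(X, Mul(2, X)), -1)))) = Add(16, Mul(8, Mul(Mul(2, X), Pow(Mul(3, X), -1)))) = Add(16, Mul(8, Mul(Mul(2, X), Mul(Rational(1, 3), Pow(X, -1))))) = Add(16, Mul(8, Rational(2, 3))) = Add(16, Rational(16, 3)) = Rational(64, 3))
Y = 6 (Y = Mul(6, Add(-31, Mul(-1, -32))) = Mul(6, Add(-31, 32)) = Mul(6, 1) = 6)
Mul(Add(-21, Function('V')(1)), Add(Y, -101)) = Mul(Add(-21, Rational(64, 3)), Add(6, -101)) = Mul(Rational(1, 3), -95) = Rational(-95, 3)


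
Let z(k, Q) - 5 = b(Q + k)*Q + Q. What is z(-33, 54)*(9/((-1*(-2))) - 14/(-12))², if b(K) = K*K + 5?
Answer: 6977327/9 ≈ 7.7526e+5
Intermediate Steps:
b(K) = 5 + K² (b(K) = K² + 5 = 5 + K²)
z(k, Q) = 5 + Q + Q*(5 + (Q + k)²) (z(k, Q) = 5 + ((5 + (Q + k)²)*Q + Q) = 5 + (Q*(5 + (Q + k)²) + Q) = 5 + (Q + Q*(5 + (Q + k)²)) = 5 + Q + Q*(5 + (Q + k)²))
z(-33, 54)*(9/((-1*(-2))) - 14/(-12))² = (5 + 54 + 54*(5 + (54 - 33)²))*(9/((-1*(-2))) - 14/(-12))² = (5 + 54 + 54*(5 + 21²))*(9/2 - 14*(-1/12))² = (5 + 54 + 54*(5 + 441))*(9*(½) + 7/6)² = (5 + 54 + 54*446)*(9/2 + 7/6)² = (5 + 54 + 24084)*(17/3)² = 24143*(289/9) = 6977327/9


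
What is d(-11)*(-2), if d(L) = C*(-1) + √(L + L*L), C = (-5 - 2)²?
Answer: 98 - 2*√110 ≈ 77.024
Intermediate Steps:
C = 49 (C = (-7)² = 49)
d(L) = -49 + √(L + L²) (d(L) = 49*(-1) + √(L + L*L) = -49 + √(L + L²))
d(-11)*(-2) = (-49 + √(-11*(1 - 11)))*(-2) = (-49 + √(-11*(-10)))*(-2) = (-49 + √110)*(-2) = 98 - 2*√110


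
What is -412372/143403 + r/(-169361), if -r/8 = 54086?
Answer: -7790977028/24286875483 ≈ -0.32079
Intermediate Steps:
r = -432688 (r = -8*54086 = -432688)
-412372/143403 + r/(-169361) = -412372/143403 - 432688/(-169361) = -412372*1/143403 - 432688*(-1/169361) = -412372/143403 + 432688/169361 = -7790977028/24286875483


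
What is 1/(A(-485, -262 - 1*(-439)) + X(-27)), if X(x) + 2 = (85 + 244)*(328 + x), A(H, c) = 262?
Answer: 1/99289 ≈ 1.0072e-5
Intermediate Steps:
X(x) = 107910 + 329*x (X(x) = -2 + (85 + 244)*(328 + x) = -2 + 329*(328 + x) = -2 + (107912 + 329*x) = 107910 + 329*x)
1/(A(-485, -262 - 1*(-439)) + X(-27)) = 1/(262 + (107910 + 329*(-27))) = 1/(262 + (107910 - 8883)) = 1/(262 + 99027) = 1/99289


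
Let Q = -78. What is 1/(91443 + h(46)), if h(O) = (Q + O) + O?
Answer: 1/91457 ≈ 1.0934e-5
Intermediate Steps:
h(O) = -78 + 2*O (h(O) = (-78 + O) + O = -78 + 2*O)
1/(91443 + h(46)) = 1/(91443 + (-78 + 2*46)) = 1/(91443 + (-78 + 92)) = 1/(91443 + 14) = 1/91457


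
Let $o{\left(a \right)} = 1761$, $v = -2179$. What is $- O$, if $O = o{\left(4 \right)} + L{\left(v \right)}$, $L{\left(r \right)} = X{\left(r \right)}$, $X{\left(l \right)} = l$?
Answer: $418$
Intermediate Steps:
$L{\left(r \right)} = r$
$O = -418$ ($O = 1761 - 2179 = -418$)
$- O = \left(-1\right) \left(-418\right) = 418$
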